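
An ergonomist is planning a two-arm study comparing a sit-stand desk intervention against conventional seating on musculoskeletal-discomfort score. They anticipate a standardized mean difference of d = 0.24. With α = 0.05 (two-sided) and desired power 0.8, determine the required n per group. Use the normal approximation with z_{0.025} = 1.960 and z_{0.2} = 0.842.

n = 273 per group

For two independent groups with equal n: n = 2·((z_{α/2} + z_β) / d)².
z_{α/2} + z_β = 1.960 + 0.842 = 2.802.
n = 2 × (2.802 / 0.24)² = 2 × 11.675² = 2 × 136.31 = 272.6.
Round up to the next whole participant.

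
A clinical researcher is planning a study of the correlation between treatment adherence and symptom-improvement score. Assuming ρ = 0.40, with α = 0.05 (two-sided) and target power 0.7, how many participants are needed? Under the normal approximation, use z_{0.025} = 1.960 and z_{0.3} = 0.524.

n = 38

Fisher's z: C = ½·ln((1+r)/(1−r)) = ½·ln(2.3333) = 0.4236.
n = ((z_{α/2} + z_β)/C)² + 3.
(1.960 + 0.524) / 0.4236 = 2.484 / 0.4236 = 5.864.
n = 5.864² + 3 = 34.39 + 3 = 37.4.
Round up.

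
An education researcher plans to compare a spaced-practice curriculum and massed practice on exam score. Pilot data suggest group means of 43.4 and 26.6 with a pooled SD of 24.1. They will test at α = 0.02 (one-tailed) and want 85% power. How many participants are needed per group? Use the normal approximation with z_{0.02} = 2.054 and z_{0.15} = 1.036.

n = 40 per group

Cohen's d = |M₁ − M₂| / SD_pooled = |43.4 − 26.6| / 24.1 = 16.8 / 24.1 = 0.697.
For two independent groups with equal n: n = 2·((z_{α} + z_β) / d)².
z_{α} + z_β = 2.054 + 1.036 = 3.090.
n = 2 × (3.090 / 0.697)² = 2 × 4.433² = 2 × 19.65 = 39.3.
Round up to the next whole participant.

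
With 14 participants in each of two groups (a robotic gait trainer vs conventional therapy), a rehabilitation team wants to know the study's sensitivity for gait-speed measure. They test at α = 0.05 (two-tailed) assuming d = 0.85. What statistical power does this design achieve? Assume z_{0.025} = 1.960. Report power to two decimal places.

power ≈ 0.61

For two equal groups, power = Φ(d·√(n/2) − z_{α/2}).
d·√(n/2) = 0.85 × √(14/2) = 0.85 × 2.646 = 2.249.
z_β = 2.249 − 1.960 = 0.289.
Power = Φ(0.289) = 0.614.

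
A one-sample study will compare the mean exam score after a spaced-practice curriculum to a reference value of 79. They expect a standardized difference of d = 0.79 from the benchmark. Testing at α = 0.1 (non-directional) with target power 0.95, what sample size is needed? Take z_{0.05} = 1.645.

n = 18

For a one-sample test: n = ((z_{α/2} + z_β) / d)².
z_{α/2} + z_β = 1.645 + 1.645 = 3.290.
n = (3.290 / 0.79)² = 4.165² = 17.34.
Round up.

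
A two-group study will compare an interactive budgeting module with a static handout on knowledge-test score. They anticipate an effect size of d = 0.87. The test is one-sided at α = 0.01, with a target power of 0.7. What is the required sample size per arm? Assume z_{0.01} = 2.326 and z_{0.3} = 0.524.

For two independent groups with equal n: n = 2·((z_{α} + z_β) / d)².
z_{α} + z_β = 2.326 + 0.524 = 2.850.
n = 2 × (2.850 / 0.87)² = 2 × 3.276² = 2 × 10.73 = 21.5.
Round up to the next whole participant.

n = 22 per group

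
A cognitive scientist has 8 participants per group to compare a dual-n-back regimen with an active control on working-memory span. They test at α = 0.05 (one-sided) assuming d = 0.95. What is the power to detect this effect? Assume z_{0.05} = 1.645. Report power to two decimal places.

For two equal groups, power = Φ(d·√(n/2) − z_{α}).
d·√(n/2) = 0.95 × √(8/2) = 0.95 × 2.000 = 1.900.
z_β = 1.900 − 1.645 = 0.255.
Power = Φ(0.255) = 0.601.

power ≈ 0.60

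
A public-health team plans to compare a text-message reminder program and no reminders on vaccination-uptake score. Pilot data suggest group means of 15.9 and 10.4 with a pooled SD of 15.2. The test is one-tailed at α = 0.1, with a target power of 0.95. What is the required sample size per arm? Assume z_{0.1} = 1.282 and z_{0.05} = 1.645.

n = 131 per group

Cohen's d = |M₁ − M₂| / SD_pooled = |15.9 − 10.4| / 15.2 = 5.5 / 15.2 = 0.362.
For two independent groups with equal n: n = 2·((z_{α} + z_β) / d)².
z_{α} + z_β = 1.282 + 1.645 = 2.927.
n = 2 × (2.927 / 0.362)² = 2 × 8.086² = 2 × 65.38 = 130.8.
Round up to the next whole participant.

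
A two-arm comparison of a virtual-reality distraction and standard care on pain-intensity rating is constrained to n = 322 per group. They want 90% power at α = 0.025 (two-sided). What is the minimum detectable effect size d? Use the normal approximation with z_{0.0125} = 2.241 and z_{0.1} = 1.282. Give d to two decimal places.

d_min ≈ 0.28

For two independent groups of n = 322 each: d_min = (z_{α/2} + z_β)·√(2/n).
z-sum = 2.241 + 1.282 = 3.523.
d_min = 3.523 × √(2/322) = 3.523 × 0.0788 = 0.278.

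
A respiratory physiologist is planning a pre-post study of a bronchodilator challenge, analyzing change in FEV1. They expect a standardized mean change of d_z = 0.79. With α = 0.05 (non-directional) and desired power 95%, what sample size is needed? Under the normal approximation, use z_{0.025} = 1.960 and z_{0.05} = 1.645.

n = 21 pairs

For a paired (one-sample on differences) test: n = ((z_{α/2} + z_β) / d)².
z_{α/2} + z_β = 1.960 + 1.645 = 3.605.
n = (3.605 / 0.79)² = 4.563² = 20.82.
Round up.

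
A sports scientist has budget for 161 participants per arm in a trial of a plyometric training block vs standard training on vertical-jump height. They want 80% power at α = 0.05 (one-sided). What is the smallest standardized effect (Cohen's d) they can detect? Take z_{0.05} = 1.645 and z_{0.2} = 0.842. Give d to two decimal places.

For two independent groups of n = 161 each: d_min = (z_{α} + z_β)·√(2/n).
z-sum = 1.645 + 0.842 = 2.487.
d_min = 2.487 × √(2/161) = 2.487 × 0.1115 = 0.277.

d_min ≈ 0.28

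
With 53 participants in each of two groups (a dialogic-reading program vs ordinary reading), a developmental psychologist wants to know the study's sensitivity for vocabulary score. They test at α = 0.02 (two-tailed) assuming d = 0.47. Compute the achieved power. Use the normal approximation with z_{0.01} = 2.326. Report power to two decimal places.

power ≈ 0.54

For two equal groups, power = Φ(d·√(n/2) − z_{α/2}).
d·√(n/2) = 0.47 × √(53/2) = 0.47 × 5.148 = 2.419.
z_β = 2.419 − 2.326 = 0.093.
Power = Φ(0.093) = 0.537.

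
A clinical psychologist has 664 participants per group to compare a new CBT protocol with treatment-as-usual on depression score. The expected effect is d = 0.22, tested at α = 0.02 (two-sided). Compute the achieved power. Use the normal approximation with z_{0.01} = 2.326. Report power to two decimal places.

For two equal groups, power = Φ(d·√(n/2) − z_{α/2}).
d·√(n/2) = 0.22 × √(664/2) = 0.22 × 18.221 = 4.009.
z_β = 4.009 − 2.326 = 1.683.
Power = Φ(1.683) = 0.954.

power ≈ 0.95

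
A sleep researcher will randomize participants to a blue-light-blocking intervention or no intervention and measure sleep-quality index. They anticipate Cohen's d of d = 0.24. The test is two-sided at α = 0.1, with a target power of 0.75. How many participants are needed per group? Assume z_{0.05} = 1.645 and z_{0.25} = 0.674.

For two independent groups with equal n: n = 2·((z_{α/2} + z_β) / d)².
z_{α/2} + z_β = 1.645 + 0.674 = 2.319.
n = 2 × (2.319 / 0.24)² = 2 × 9.662² = 2 × 93.36 = 186.7.
Round up to the next whole participant.

n = 187 per group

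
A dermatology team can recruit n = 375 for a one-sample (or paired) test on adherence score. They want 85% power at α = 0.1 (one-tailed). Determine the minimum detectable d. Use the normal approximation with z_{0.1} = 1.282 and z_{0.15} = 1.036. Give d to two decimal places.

d_min ≈ 0.12

For a single sample (or paired design) of n = 375: d_min = (z_{α} + z_β)/√n.
z-sum = 1.282 + 1.036 = 2.318.
d_min = 2.318 / √375 = 2.318 / 19.365 = 0.120.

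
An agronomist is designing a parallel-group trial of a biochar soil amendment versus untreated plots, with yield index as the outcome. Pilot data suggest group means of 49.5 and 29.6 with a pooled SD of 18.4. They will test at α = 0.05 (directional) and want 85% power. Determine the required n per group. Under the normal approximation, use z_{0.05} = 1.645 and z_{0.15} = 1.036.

Cohen's d = |M₁ − M₂| / SD_pooled = |49.5 − 29.6| / 18.4 = 19.9 / 18.4 = 1.082.
For two independent groups with equal n: n = 2·((z_{α} + z_β) / d)².
z_{α} + z_β = 1.645 + 1.036 = 2.681.
n = 2 × (2.681 / 1.082)² = 2 × 2.478² = 2 × 6.14 = 12.3.
Round up to the next whole participant.

n = 13 per group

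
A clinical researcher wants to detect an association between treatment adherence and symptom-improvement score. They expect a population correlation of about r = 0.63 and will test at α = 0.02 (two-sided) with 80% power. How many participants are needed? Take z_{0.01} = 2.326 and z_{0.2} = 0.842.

Fisher's z: C = ½·ln((1+r)/(1−r)) = ½·ln(4.4054) = 0.7414.
n = ((z_{α/2} + z_β)/C)² + 3.
(2.326 + 0.842) / 0.7414 = 3.168 / 0.7414 = 4.273.
n = 4.273² + 3 = 18.26 + 3 = 21.3.
Round up.

n = 22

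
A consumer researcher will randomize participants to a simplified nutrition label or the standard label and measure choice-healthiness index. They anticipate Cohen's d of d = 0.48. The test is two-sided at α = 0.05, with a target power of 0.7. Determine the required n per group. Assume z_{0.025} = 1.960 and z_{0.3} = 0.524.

n = 54 per group

For two independent groups with equal n: n = 2·((z_{α/2} + z_β) / d)².
z_{α/2} + z_β = 1.960 + 0.524 = 2.484.
n = 2 × (2.484 / 0.48)² = 2 × 5.175² = 2 × 26.78 = 53.6.
Round up to the next whole participant.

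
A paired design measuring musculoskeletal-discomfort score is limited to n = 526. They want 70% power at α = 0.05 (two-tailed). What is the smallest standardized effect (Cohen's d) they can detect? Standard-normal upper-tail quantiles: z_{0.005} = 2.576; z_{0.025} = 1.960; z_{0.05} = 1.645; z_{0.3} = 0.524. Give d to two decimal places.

For a single sample (or paired design) of n = 526: d_min = (z_{α/2} + z_β)/√n.
z-sum = 1.960 + 0.524 = 2.484.
d_min = 2.484 / √526 = 2.484 / 22.935 = 0.108.

d_min ≈ 0.11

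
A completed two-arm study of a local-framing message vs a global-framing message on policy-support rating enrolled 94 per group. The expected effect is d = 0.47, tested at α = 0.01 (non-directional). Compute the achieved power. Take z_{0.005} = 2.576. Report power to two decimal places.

power ≈ 0.74

For two equal groups, power = Φ(d·√(n/2) − z_{α/2}).
d·√(n/2) = 0.47 × √(94/2) = 0.47 × 6.856 = 3.222.
z_β = 3.222 − 2.576 = 0.646.
Power = Φ(0.646) = 0.741.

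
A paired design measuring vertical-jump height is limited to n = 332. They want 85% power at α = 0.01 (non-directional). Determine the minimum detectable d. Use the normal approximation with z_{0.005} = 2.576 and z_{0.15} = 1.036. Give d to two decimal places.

d_min ≈ 0.20

For a single sample (or paired design) of n = 332: d_min = (z_{α/2} + z_β)/√n.
z-sum = 2.576 + 1.036 = 3.612.
d_min = 3.612 / √332 = 3.612 / 18.221 = 0.198.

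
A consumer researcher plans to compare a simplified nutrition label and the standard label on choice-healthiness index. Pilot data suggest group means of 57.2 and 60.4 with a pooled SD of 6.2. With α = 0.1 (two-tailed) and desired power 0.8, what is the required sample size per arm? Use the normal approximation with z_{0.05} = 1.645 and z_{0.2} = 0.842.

Cohen's d = |M₁ − M₂| / SD_pooled = |57.2 − 60.4| / 6.2 = 3.2 / 6.2 = 0.516.
For two independent groups with equal n: n = 2·((z_{α/2} + z_β) / d)².
z_{α/2} + z_β = 1.645 + 0.842 = 2.487.
n = 2 × (2.487 / 0.516)² = 2 × 4.820² = 2 × 23.23 = 46.5.
Round up to the next whole participant.

n = 47 per group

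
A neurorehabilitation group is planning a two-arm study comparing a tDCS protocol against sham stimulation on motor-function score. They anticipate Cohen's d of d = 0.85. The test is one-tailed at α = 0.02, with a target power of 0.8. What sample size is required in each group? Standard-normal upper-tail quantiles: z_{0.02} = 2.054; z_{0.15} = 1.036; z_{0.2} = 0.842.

For two independent groups with equal n: n = 2·((z_{α} + z_β) / d)².
z_{α} + z_β = 2.054 + 0.842 = 2.896.
n = 2 × (2.896 / 0.85)² = 2 × 3.407² = 2 × 11.61 = 23.2.
Round up to the next whole participant.

n = 24 per group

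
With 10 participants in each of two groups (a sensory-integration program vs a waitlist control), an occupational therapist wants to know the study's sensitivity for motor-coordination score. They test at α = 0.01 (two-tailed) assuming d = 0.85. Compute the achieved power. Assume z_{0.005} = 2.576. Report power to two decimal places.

power ≈ 0.25

For two equal groups, power = Φ(d·√(n/2) − z_{α/2}).
d·√(n/2) = 0.85 × √(10/2) = 0.85 × 2.236 = 1.901.
z_β = 1.901 − 2.576 = -0.675.
Power = Φ(-0.675) = 0.250.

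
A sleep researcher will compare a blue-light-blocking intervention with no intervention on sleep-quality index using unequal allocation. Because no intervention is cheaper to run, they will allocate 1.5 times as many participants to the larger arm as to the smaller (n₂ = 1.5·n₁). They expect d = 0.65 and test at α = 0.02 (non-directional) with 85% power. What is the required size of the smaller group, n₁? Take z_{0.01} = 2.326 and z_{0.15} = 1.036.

With allocation ratio k = n₂/n₁ = 1.5, Var(x̄₁−x̄₂) = σ²(1/n₁ + 1/(k·n₁)) = σ²·(k+1)/(k·n₁).
So n₁ = (1 + 1/k)·((z_{α/2} + z_β)/d)² = 1.667 × (3.362/0.65)².
n₁ = 1.667 × 26.75 = 44.6.
Round up: n₁ = 45, giving n₂ = ⌈1.5 × 45⌉ = ⌈67.5⌉ = 68.

n₁ = 45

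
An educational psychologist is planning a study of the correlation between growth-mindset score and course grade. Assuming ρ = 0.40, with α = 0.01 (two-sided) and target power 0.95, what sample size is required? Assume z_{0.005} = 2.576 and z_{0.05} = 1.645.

Fisher's z: C = ½·ln((1+r)/(1−r)) = ½·ln(2.3333) = 0.4236.
n = ((z_{α/2} + z_β)/C)² + 3.
(2.576 + 1.645) / 0.4236 = 4.221 / 0.4236 = 9.965.
n = 9.965² + 3 = 99.29 + 3 = 102.3.
Round up.

n = 103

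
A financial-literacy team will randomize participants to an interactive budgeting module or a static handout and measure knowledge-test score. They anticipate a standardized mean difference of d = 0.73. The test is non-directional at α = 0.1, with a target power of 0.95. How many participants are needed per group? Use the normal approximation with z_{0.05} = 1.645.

For two independent groups with equal n: n = 2·((z_{α/2} + z_β) / d)².
z_{α/2} + z_β = 1.645 + 1.645 = 3.290.
n = 2 × (3.290 / 0.73)² = 2 × 4.507² = 2 × 20.31 = 40.6.
Round up to the next whole participant.

n = 41 per group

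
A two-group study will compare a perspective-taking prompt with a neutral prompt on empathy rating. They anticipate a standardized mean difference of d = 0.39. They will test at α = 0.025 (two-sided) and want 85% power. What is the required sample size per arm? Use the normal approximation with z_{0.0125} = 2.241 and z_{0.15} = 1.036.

n = 142 per group

For two independent groups with equal n: n = 2·((z_{α/2} + z_β) / d)².
z_{α/2} + z_β = 2.241 + 1.036 = 3.277.
n = 2 × (3.277 / 0.39)² = 2 × 8.403² = 2 × 70.60 = 141.2.
Round up to the next whole participant.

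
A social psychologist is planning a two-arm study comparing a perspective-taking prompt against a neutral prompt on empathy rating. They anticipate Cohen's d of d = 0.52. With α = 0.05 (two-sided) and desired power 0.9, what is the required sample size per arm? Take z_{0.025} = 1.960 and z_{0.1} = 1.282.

For two independent groups with equal n: n = 2·((z_{α/2} + z_β) / d)².
z_{α/2} + z_β = 1.960 + 1.282 = 3.242.
n = 2 × (3.242 / 0.52)² = 2 × 6.235² = 2 × 38.87 = 77.7.
Round up to the next whole participant.

n = 78 per group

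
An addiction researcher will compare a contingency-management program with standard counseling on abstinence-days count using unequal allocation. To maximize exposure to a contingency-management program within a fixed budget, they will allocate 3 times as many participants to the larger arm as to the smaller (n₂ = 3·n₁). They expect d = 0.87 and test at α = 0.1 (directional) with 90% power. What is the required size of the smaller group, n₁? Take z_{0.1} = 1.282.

n₁ = 12

With allocation ratio k = n₂/n₁ = 3, Var(x̄₁−x̄₂) = σ²(1/n₁ + 1/(k·n₁)) = σ²·(k+1)/(k·n₁).
So n₁ = (1 + 1/k)·((z_{α} + z_β)/d)² = 1.333 × (2.564/0.87)².
n₁ = 1.333 × 8.69 = 11.6.
Round up: n₁ = 12, giving n₂ = 3 × 12 = 36.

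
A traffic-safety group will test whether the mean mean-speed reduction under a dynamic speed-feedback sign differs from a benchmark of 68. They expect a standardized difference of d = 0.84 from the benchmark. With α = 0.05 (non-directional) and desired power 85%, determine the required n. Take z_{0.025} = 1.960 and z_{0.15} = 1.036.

For a one-sample test: n = ((z_{α/2} + z_β) / d)².
z_{α/2} + z_β = 1.960 + 1.036 = 2.996.
n = (2.996 / 0.84)² = 3.567² = 12.72.
Round up.

n = 13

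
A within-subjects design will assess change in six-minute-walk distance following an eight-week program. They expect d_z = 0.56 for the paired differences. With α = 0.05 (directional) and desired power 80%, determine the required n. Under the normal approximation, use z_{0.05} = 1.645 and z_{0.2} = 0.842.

n = 20 pairs

For a paired (one-sample on differences) test: n = ((z_{α} + z_β) / d)².
z_{α} + z_β = 1.645 + 0.842 = 2.487.
n = (2.487 / 0.56)² = 4.441² = 19.72.
Round up.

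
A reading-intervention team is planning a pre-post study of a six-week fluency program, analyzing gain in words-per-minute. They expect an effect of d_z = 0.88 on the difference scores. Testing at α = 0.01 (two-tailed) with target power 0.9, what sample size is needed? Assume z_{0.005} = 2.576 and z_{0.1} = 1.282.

For a paired (one-sample on differences) test: n = ((z_{α/2} + z_β) / d)².
z_{α/2} + z_β = 2.576 + 1.282 = 3.858.
n = (3.858 / 0.88)² = 4.384² = 19.22.
Round up.

n = 20 pairs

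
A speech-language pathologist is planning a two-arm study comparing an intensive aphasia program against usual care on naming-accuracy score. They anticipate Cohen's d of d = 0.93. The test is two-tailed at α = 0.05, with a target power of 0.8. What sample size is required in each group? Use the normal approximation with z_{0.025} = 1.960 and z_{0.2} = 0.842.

For two independent groups with equal n: n = 2·((z_{α/2} + z_β) / d)².
z_{α/2} + z_β = 1.960 + 0.842 = 2.802.
n = 2 × (2.802 / 0.93)² = 2 × 3.013² = 2 × 9.08 = 18.2.
Round up to the next whole participant.

n = 19 per group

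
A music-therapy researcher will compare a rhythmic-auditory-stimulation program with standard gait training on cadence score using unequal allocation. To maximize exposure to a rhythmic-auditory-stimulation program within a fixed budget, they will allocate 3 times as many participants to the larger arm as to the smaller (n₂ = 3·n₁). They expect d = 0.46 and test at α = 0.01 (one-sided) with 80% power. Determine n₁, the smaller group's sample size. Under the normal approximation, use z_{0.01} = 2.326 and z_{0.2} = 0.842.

n₁ = 64

With allocation ratio k = n₂/n₁ = 3, Var(x̄₁−x̄₂) = σ²(1/n₁ + 1/(k·n₁)) = σ²·(k+1)/(k·n₁).
So n₁ = (1 + 1/k)·((z_{α} + z_β)/d)² = 1.333 × (3.168/0.46)².
n₁ = 1.333 × 47.43 = 63.2.
Round up: n₁ = 64, giving n₂ = 3 × 64 = 192.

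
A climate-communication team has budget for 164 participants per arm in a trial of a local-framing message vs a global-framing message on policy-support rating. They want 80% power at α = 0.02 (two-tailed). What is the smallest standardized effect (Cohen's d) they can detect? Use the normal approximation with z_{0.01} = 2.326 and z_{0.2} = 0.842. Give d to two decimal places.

For two independent groups of n = 164 each: d_min = (z_{α/2} + z_β)·√(2/n).
z-sum = 2.326 + 0.842 = 3.168.
d_min = 3.168 × √(2/164) = 3.168 × 0.1104 = 0.350.

d_min ≈ 0.35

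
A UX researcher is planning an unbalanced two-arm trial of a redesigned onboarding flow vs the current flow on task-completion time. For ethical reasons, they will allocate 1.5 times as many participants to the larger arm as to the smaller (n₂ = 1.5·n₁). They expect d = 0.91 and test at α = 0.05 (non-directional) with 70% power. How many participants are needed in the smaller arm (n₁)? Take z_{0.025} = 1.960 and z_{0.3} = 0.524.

With allocation ratio k = n₂/n₁ = 1.5, Var(x̄₁−x̄₂) = σ²(1/n₁ + 1/(k·n₁)) = σ²·(k+1)/(k·n₁).
So n₁ = (1 + 1/k)·((z_{α/2} + z_β)/d)² = 1.667 × (2.484/0.91)².
n₁ = 1.667 × 7.45 = 12.4.
Round up: n₁ = 13, giving n₂ = ⌈1.5 × 13⌉ = ⌈19.5⌉ = 20.

n₁ = 13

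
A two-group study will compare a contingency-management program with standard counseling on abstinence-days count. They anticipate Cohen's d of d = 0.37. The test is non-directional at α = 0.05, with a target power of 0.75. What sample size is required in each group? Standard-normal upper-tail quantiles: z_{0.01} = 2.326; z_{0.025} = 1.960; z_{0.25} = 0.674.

n = 102 per group

For two independent groups with equal n: n = 2·((z_{α/2} + z_β) / d)².
z_{α/2} + z_β = 1.960 + 0.674 = 2.634.
n = 2 × (2.634 / 0.37)² = 2 × 7.119² = 2 × 50.68 = 101.4.
Round up to the next whole participant.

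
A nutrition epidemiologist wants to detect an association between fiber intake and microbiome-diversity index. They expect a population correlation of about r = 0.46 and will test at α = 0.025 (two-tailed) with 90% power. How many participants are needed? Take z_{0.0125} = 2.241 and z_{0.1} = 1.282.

Fisher's z: C = ½·ln((1+r)/(1−r)) = ½·ln(2.7037) = 0.4973.
n = ((z_{α/2} + z_β)/C)² + 3.
(2.241 + 1.282) / 0.4973 = 3.523 / 0.4973 = 7.084.
n = 7.084² + 3 = 50.19 + 3 = 53.2.
Round up.

n = 54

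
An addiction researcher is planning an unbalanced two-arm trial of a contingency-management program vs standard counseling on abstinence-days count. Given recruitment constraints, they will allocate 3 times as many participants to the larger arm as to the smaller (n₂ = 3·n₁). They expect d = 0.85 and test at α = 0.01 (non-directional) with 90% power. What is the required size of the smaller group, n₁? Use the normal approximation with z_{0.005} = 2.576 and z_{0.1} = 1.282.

n₁ = 28

With allocation ratio k = n₂/n₁ = 3, Var(x̄₁−x̄₂) = σ²(1/n₁ + 1/(k·n₁)) = σ²·(k+1)/(k·n₁).
So n₁ = (1 + 1/k)·((z_{α/2} + z_β)/d)² = 1.333 × (3.858/0.85)².
n₁ = 1.333 × 20.60 = 27.5.
Round up: n₁ = 28, giving n₂ = 3 × 28 = 84.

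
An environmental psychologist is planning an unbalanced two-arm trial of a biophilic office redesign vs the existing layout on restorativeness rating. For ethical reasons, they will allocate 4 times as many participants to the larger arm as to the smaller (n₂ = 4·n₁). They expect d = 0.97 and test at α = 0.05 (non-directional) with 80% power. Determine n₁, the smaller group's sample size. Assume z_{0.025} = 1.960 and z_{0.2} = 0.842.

n₁ = 11

With allocation ratio k = n₂/n₁ = 4, Var(x̄₁−x̄₂) = σ²(1/n₁ + 1/(k·n₁)) = σ²·(k+1)/(k·n₁).
So n₁ = (1 + 1/k)·((z_{α/2} + z_β)/d)² = 1.250 × (2.802/0.97)².
n₁ = 1.250 × 8.34 = 10.4.
Round up: n₁ = 11, giving n₂ = 4 × 11 = 44.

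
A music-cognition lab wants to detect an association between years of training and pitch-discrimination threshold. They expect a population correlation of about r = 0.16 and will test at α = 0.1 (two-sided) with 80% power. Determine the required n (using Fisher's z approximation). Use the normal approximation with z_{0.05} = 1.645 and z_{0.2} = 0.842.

n = 241

Fisher's z: C = ½·ln((1+r)/(1−r)) = ½·ln(1.3810) = 0.1614.
n = ((z_{α/2} + z_β)/C)² + 3.
(1.645 + 0.842) / 0.1614 = 2.487 / 0.1614 = 15.409.
n = 15.409² + 3 = 237.43 + 3 = 240.4.
Round up.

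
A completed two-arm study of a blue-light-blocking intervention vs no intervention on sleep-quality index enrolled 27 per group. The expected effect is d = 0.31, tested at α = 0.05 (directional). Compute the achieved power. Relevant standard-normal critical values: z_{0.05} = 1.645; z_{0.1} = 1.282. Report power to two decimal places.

power ≈ 0.31

For two equal groups, power = Φ(d·√(n/2) − z_{α}).
d·√(n/2) = 0.31 × √(27/2) = 0.31 × 3.674 = 1.139.
z_β = 1.139 − 1.645 = -0.506.
Power = Φ(-0.506) = 0.306.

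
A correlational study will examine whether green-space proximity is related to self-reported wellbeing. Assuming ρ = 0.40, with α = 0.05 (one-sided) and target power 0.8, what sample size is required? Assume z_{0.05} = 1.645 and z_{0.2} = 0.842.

n = 38

Fisher's z: C = ½·ln((1+r)/(1−r)) = ½·ln(2.3333) = 0.4236.
n = ((z_{α} + z_β)/C)² + 3.
(1.645 + 0.842) / 0.4236 = 2.487 / 0.4236 = 5.871.
n = 5.871² + 3 = 34.47 + 3 = 37.5.
Round up.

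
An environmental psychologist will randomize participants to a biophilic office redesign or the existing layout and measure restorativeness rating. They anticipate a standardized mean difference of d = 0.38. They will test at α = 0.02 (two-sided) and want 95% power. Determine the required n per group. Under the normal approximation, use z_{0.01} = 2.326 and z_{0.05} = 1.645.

For two independent groups with equal n: n = 2·((z_{α/2} + z_β) / d)².
z_{α/2} + z_β = 2.326 + 1.645 = 3.971.
n = 2 × (3.971 / 0.38)² = 2 × 10.450² = 2 × 109.20 = 218.4.
Round up to the next whole participant.

n = 219 per group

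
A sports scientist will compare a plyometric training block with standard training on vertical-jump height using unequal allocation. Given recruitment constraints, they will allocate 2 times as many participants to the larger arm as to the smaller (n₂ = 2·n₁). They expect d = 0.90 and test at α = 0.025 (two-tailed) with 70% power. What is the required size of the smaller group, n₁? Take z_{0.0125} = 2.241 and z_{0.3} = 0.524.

n₁ = 15

With allocation ratio k = n₂/n₁ = 2, Var(x̄₁−x̄₂) = σ²(1/n₁ + 1/(k·n₁)) = σ²·(k+1)/(k·n₁).
So n₁ = (1 + 1/k)·((z_{α/2} + z_β)/d)² = 1.500 × (2.765/0.90)².
n₁ = 1.500 × 9.44 = 14.2.
Round up: n₁ = 15, giving n₂ = 2 × 15 = 30.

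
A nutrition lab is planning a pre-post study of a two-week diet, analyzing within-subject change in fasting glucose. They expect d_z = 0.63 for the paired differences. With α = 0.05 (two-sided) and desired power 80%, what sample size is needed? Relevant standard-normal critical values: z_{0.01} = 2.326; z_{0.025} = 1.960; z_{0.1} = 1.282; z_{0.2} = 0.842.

For a paired (one-sample on differences) test: n = ((z_{α/2} + z_β) / d)².
z_{α/2} + z_β = 1.960 + 0.842 = 2.802.
n = (2.802 / 0.63)² = 4.448² = 19.78.
Round up.

n = 20 pairs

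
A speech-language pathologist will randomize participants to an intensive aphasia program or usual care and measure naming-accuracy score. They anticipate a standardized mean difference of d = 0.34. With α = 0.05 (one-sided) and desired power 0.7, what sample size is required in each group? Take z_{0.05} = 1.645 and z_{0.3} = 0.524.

For two independent groups with equal n: n = 2·((z_{α} + z_β) / d)².
z_{α} + z_β = 1.645 + 0.524 = 2.169.
n = 2 × (2.169 / 0.34)² = 2 × 6.379² = 2 × 40.70 = 81.4.
Round up to the next whole participant.

n = 82 per group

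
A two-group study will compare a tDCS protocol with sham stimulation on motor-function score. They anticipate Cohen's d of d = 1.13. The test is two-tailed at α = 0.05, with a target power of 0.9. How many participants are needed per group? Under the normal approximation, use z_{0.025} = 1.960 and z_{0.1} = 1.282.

For two independent groups with equal n: n = 2·((z_{α/2} + z_β) / d)².
z_{α/2} + z_β = 1.960 + 1.282 = 3.242.
n = 2 × (3.242 / 1.13)² = 2 × 2.869² = 2 × 8.23 = 16.5.
Round up to the next whole participant.

n = 17 per group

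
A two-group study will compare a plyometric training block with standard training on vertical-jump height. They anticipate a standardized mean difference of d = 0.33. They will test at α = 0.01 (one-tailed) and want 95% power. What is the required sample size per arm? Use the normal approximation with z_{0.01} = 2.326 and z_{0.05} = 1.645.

n = 290 per group

For two independent groups with equal n: n = 2·((z_{α} + z_β) / d)².
z_{α} + z_β = 2.326 + 1.645 = 3.971.
n = 2 × (3.971 / 0.33)² = 2 × 12.033² = 2 × 144.80 = 289.6.
Round up to the next whole participant.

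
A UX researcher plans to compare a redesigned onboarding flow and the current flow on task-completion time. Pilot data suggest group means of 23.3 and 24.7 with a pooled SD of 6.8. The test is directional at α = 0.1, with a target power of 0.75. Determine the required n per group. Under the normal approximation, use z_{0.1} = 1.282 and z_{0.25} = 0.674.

Cohen's d = |M₁ − M₂| / SD_pooled = |23.3 − 24.7| / 6.8 = 1.4 / 6.8 = 0.206.
For two independent groups with equal n: n = 2·((z_{α} + z_β) / d)².
z_{α} + z_β = 1.282 + 0.674 = 1.956.
n = 2 × (1.956 / 0.206)² = 2 × 9.495² = 2 × 90.16 = 180.3.
Round up to the next whole participant.

n = 181 per group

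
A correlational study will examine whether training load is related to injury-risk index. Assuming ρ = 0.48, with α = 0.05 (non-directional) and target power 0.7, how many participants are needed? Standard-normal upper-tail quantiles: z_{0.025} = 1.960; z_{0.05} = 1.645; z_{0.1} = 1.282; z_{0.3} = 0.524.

n = 26

Fisher's z: C = ½·ln((1+r)/(1−r)) = ½·ln(2.8462) = 0.5230.
n = ((z_{α/2} + z_β)/C)² + 3.
(1.960 + 0.524) / 0.5230 = 2.484 / 0.5230 = 4.750.
n = 4.750² + 3 = 22.56 + 3 = 25.6.
Round up.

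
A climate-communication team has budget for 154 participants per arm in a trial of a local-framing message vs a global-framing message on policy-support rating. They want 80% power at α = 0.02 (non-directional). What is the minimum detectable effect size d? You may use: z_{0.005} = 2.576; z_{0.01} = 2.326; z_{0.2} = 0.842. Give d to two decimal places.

d_min ≈ 0.36

For two independent groups of n = 154 each: d_min = (z_{α/2} + z_β)·√(2/n).
z-sum = 2.326 + 0.842 = 3.168.
d_min = 3.168 × √(2/154) = 3.168 × 0.1140 = 0.361.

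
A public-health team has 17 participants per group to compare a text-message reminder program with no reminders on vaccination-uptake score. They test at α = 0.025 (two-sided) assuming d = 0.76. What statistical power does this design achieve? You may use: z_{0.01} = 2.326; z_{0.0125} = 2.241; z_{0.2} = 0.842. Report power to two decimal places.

For two equal groups, power = Φ(d·√(n/2) − z_{α/2}).
d·√(n/2) = 0.76 × √(17/2) = 0.76 × 2.915 = 2.216.
z_β = 2.216 − 2.241 = -0.025.
Power = Φ(-0.025) = 0.490.

power ≈ 0.49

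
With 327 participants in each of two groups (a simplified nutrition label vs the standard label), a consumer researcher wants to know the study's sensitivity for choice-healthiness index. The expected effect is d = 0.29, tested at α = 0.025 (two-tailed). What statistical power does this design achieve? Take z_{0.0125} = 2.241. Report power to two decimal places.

For two equal groups, power = Φ(d·√(n/2) − z_{α/2}).
d·√(n/2) = 0.29 × √(327/2) = 0.29 × 12.787 = 3.708.
z_β = 3.708 − 2.241 = 1.467.
Power = Φ(1.467) = 0.929.

power ≈ 0.93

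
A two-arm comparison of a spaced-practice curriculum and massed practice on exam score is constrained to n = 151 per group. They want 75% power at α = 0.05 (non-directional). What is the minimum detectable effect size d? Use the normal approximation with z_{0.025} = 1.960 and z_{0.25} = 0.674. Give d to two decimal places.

d_min ≈ 0.30

For two independent groups of n = 151 each: d_min = (z_{α/2} + z_β)·√(2/n).
z-sum = 1.960 + 0.674 = 2.634.
d_min = 2.634 × √(2/151) = 2.634 × 0.1151 = 0.303.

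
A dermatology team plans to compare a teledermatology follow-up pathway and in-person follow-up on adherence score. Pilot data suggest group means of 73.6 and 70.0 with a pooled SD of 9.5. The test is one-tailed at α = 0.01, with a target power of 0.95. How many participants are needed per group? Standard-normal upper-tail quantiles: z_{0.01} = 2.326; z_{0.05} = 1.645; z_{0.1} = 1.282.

Cohen's d = |M₁ − M₂| / SD_pooled = |73.6 − 70.0| / 9.5 = 3.6 / 9.5 = 0.379.
For two independent groups with equal n: n = 2·((z_{α} + z_β) / d)².
z_{α} + z_β = 2.326 + 1.645 = 3.971.
n = 2 × (3.971 / 0.379)² = 2 × 10.478² = 2 × 109.78 = 219.6.
Round up to the next whole participant.

n = 220 per group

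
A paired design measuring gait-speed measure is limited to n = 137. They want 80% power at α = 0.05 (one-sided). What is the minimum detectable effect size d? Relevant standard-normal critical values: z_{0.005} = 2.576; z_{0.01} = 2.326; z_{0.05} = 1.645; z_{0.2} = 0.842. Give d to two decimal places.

d_min ≈ 0.21

For a single sample (or paired design) of n = 137: d_min = (z_{α} + z_β)/√n.
z-sum = 1.645 + 0.842 = 2.487.
d_min = 2.487 / √137 = 2.487 / 11.705 = 0.212.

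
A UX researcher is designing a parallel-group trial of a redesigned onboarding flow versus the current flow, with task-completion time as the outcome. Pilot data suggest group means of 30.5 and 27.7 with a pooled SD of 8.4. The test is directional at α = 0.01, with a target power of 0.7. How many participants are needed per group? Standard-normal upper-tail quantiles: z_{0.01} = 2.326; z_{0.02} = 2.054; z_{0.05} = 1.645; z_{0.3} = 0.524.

n = 147 per group

Cohen's d = |M₁ − M₂| / SD_pooled = |30.5 − 27.7| / 8.4 = 2.8 / 8.4 = 0.333.
For two independent groups with equal n: n = 2·((z_{α} + z_β) / d)².
z_{α} + z_β = 2.326 + 0.524 = 2.850.
n = 2 × (2.850 / 0.333)² = 2 × 8.559² = 2 × 73.25 = 146.5.
Round up to the next whole participant.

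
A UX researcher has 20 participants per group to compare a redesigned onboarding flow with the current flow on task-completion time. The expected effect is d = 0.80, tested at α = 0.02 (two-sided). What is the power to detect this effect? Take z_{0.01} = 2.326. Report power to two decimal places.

For two equal groups, power = Φ(d·√(n/2) − z_{α/2}).
d·√(n/2) = 0.80 × √(20/2) = 0.80 × 3.162 = 2.530.
z_β = 2.530 − 2.326 = 0.204.
Power = Φ(0.204) = 0.581.

power ≈ 0.58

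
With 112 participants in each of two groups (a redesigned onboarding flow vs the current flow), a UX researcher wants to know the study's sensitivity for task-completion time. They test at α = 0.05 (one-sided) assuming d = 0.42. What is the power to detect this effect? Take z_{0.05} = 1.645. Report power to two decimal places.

For two equal groups, power = Φ(d·√(n/2) − z_{α}).
d·√(n/2) = 0.42 × √(112/2) = 0.42 × 7.483 = 3.143.
z_β = 3.143 − 1.645 = 1.498.
Power = Φ(1.498) = 0.933.

power ≈ 0.93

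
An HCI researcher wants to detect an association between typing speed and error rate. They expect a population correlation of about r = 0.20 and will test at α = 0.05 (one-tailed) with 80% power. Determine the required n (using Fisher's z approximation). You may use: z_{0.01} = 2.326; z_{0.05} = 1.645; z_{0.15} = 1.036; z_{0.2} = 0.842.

n = 154

Fisher's z: C = ½·ln((1+r)/(1−r)) = ½·ln(1.5000) = 0.2027.
n = ((z_{α} + z_β)/C)² + 3.
(1.645 + 0.842) / 0.2027 = 2.487 / 0.2027 = 12.269.
n = 12.269² + 3 = 150.54 + 3 = 153.5.
Round up.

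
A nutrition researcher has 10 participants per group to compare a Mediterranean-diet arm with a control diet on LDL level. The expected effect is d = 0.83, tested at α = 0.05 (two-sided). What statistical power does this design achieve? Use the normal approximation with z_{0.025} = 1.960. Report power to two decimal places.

power ≈ 0.46

For two equal groups, power = Φ(d·√(n/2) − z_{α/2}).
d·√(n/2) = 0.83 × √(10/2) = 0.83 × 2.236 = 1.856.
z_β = 1.856 − 1.960 = -0.104.
Power = Φ(-0.104) = 0.459.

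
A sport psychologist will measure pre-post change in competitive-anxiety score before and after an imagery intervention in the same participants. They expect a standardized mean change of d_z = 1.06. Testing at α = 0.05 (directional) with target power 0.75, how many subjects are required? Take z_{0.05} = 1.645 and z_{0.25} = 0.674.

n = 5 pairs

For a paired (one-sample on differences) test: n = ((z_{α} + z_β) / d)².
z_{α} + z_β = 1.645 + 0.674 = 2.319.
n = (2.319 / 1.06)² = 2.188² = 4.79.
Round up.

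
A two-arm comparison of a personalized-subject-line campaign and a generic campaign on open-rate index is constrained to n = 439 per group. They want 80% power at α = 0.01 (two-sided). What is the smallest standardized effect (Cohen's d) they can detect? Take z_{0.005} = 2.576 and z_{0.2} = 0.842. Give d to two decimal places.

d_min ≈ 0.23

For two independent groups of n = 439 each: d_min = (z_{α/2} + z_β)·√(2/n).
z-sum = 2.576 + 0.842 = 3.418.
d_min = 3.418 × √(2/439) = 3.418 × 0.0675 = 0.231.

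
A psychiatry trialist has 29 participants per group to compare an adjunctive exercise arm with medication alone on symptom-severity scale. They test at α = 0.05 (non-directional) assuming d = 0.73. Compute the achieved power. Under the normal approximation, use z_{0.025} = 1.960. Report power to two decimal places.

For two equal groups, power = Φ(d·√(n/2) − z_{α/2}).
d·√(n/2) = 0.73 × √(29/2) = 0.73 × 3.808 = 2.780.
z_β = 2.780 − 1.960 = 0.820.
Power = Φ(0.820) = 0.794.

power ≈ 0.79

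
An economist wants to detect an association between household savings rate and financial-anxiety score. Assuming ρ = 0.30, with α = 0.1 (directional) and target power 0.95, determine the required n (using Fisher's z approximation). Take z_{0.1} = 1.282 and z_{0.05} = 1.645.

Fisher's z: C = ½·ln((1+r)/(1−r)) = ½·ln(1.8571) = 0.3095.
n = ((z_{α} + z_β)/C)² + 3.
(1.282 + 1.645) / 0.3095 = 2.927 / 0.3095 = 9.457.
n = 9.457² + 3 = 89.44 + 3 = 92.4.
Round up.

n = 93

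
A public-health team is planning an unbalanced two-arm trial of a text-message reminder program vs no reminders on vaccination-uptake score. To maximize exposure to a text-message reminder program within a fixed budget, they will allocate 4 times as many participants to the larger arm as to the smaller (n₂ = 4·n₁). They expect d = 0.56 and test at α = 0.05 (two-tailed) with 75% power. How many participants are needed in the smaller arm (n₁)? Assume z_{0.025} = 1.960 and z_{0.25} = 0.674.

n₁ = 28

With allocation ratio k = n₂/n₁ = 4, Var(x̄₁−x̄₂) = σ²(1/n₁ + 1/(k·n₁)) = σ²·(k+1)/(k·n₁).
So n₁ = (1 + 1/k)·((z_{α/2} + z_β)/d)² = 1.250 × (2.634/0.56)².
n₁ = 1.250 × 22.12 = 27.7.
Round up: n₁ = 28, giving n₂ = 4 × 28 = 112.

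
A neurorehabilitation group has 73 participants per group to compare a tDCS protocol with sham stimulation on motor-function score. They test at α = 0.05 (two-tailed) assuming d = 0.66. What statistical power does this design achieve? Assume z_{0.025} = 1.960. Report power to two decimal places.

power ≈ 0.98

For two equal groups, power = Φ(d·√(n/2) − z_{α/2}).
d·√(n/2) = 0.66 × √(73/2) = 0.66 × 6.042 = 3.987.
z_β = 3.987 − 1.960 = 2.027.
Power = Φ(2.027) = 0.979.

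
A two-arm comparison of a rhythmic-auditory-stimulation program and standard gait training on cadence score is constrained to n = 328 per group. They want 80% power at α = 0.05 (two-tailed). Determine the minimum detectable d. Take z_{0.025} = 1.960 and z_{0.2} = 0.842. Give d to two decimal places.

d_min ≈ 0.22

For two independent groups of n = 328 each: d_min = (z_{α/2} + z_β)·√(2/n).
z-sum = 1.960 + 0.842 = 2.802.
d_min = 2.802 × √(2/328) = 2.802 × 0.0781 = 0.219.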